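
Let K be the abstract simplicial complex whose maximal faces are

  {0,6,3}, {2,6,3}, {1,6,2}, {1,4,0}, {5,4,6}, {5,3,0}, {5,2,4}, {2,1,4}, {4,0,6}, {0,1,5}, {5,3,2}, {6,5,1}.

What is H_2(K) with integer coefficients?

We work with the vertex ordering 0 < 1 < 2 < 3 < 4 < 5 < 6. The simplices of K, each written with vertices in increasing order, are:

  0-simplices (7): [0], [1], [2], [3], [4], [5], [6]
  1-simplices (18): [0,1], [0,3], [0,4], [0,5], [0,6], [1,2], [1,4], [1,5], [1,6], [2,3], [2,4], [2,5], [2,6], [3,5], [3,6], [4,5], [4,6], [5,6]
  2-simplices (12): [0,1,4], [0,1,5], [0,3,5], [0,3,6], [0,4,6], [1,2,4], [1,2,6], [1,5,6], [2,3,5], [2,3,6], [2,4,5], [4,5,6]

so the chain groups are C_0 ≅ Z^7, C_1 ≅ Z^18, C_2 ≅ Z^12.

The boundary map ∂_1: C_1 → C_0 maps an edge to its endpoints' difference, ∂[p,q] = q − p. For instance
  ∂[4,6] = [6] − [4].
As a 7×18 matrix over Z this has rank 6, with invariant factors (1,1,1,1,1,1).

The boundary map ∂_2: C_2 → C_1 sends each 2-simplex [p,q,r] to [q,r] − [p,r] + [p,q]. For instance
  ∂[0,3,5] = [3,5] − [0,5] + [0,3],
  ∂[1,2,6] = [2,6] − [1,6] + [1,2].
This gives a 18×12 integer matrix of rank 12; reducing to Smith normal form yields diagonal entries (1,1,1,1,1,1,1,1,1,1,1,2).

Computing H_k = (kernel of ∂_k) / (image of ∂_{k+1}):

  H_2: rank ker ∂_2 − rank ∂_3 = (12 − 12) − 0 = 0, and there is no ∂_3, so H_2 = 0.

H_2 ≅ 0.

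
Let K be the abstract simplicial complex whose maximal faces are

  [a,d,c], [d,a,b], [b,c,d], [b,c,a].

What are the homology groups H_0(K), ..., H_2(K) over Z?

We work with the vertex ordering a < b < c < d. The simplices of K, each written with vertices in increasing order, are:

  0-simplices (4): a, b, c, d
  1-simplices (6): ab, ac, ad, bc, bd, cd
  2-simplices (4): abc, abd, acd, bcd

so the chain groups are C_0 ≅ Z^4, C_1 ≅ Z^6, C_2 ≅ Z^4.

∂_1: C_1 → C_0 is given by ∂[p,q] = [q] − [p]. For instance
  ∂cd = d − c.
The 4×6 boundary matrix has rank 3 and Smith normal form diag(1,1,1).

The boundary map ∂_2: C_2 → C_1 maps a triangle to the signed sum of its edges. For instance
  ∂bcd = cd − bd + bc,
  ∂abd = bd − ad + ab.
As a 6×4 matrix over Z this has rank 3, with invariant factors (1,1,1).

From H_k ≅ ker(∂_k) / im(∂_{k+1}) we obtain:

  H_0: rank C_0 − rank ∂_1 = 4 − 3 = 1, and the invariant factors of ∂_1 are all 1, so H_0 = Z.
  H_1: rank ker ∂_1 − rank ∂_2 = (6 − 3) − 3 = 0, and the invariant factors of ∂_2 are all 1, so H_1 = 0.
  H_2: rank ker ∂_2 − rank ∂_3 = (4 − 3) − 0 = 1, and there is no ∂_3, so H_2 = Z.

As a check, the Euler characteristic is 4 − 6 + 4 = 2, which agrees with 1 − 0 + 1 = 2.

H_0 ≅ Z,  H_1 = 0,  H_2 ≅ Z.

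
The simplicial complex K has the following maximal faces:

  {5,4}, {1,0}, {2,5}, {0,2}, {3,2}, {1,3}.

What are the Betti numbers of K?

Order the vertices as 0 < 1 < 2 < 3 < 4 < 5. Listing each simplex with vertices in this order, K has dimension 1 with simplices:

  0-simplices (6): [0], [1], [2], [3], [4], [5]
  1-simplices (6): [0,1], [0,2], [1,3], [2,3], [2,5], [4,5]

giving chain groups C_0 ≅ Z^6, C_1 ≅ Z^6.

Boundary ∂_1: C_1 → C_0 maps an edge to its endpoints' difference, ∂[p,q] = q − p. For instance
  ∂[2,5] = [5] − [2].
This gives a 6×6 integer matrix of rank 5; reducing to Smith normal form yields diagonal entries (1,1,1,1,1).

Now H_k = ker ∂_k / im ∂_{k+1}, so:

  H_0: rank C_0 − rank ∂_1 = 6 − 5 = 1, and the invariant factors of ∂_1 are all 1, so H_0 ≅ Z.
  H_1: rank ker ∂_1 − rank ∂_2 = (6 − 5) − 0 = 1, and there is no ∂_2, so H_1 ≅ Z.

As a check, the Euler characteristic is 6 − 6 = 0, which agrees with 1 − 1 = 0.

Hence the Betti numbers are b_0 = 1, b_1 = 1.

b_0 = 1, b_1 = 1.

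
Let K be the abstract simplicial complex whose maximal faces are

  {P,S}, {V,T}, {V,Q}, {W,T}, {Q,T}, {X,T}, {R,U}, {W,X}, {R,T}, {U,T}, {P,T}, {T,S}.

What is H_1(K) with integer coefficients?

K has 9 vertices, 12 edges.
rank ∂_1 = 8, rank ∂_2 = 0 ⇒ b_1 = 12 − 8 − 0 = 4. So H_1 ≅ Z^4.

H_1 = Z^4.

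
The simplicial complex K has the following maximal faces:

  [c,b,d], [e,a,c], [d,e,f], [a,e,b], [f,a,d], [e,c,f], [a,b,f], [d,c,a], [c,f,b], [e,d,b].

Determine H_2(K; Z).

We work with the vertex ordering a < b < c < d < e < f. The simplices of K, each written with vertices in increasing order, are:

  0-simplices (6): a, b, c, d, e, f
  1-simplices (15): ab, ac, ad, ae, af, bc, bd, be, bf, cd, ce, cf, de, df, ef
  2-simplices (10): abe, abf, acd, ace, adf, bcd, bcf, bde, cef, def

Hence C_0 ≅ Z^6, C_1 ≅ Z^15, C_2 ≅ Z^10.

∂_1: C_1 → C_0 is given by ∂[p,q] = [q] − [p].
The 6×15 boundary matrix has rank 5 and Smith normal form diag(1,1,1,1,1).

The boundary map ∂_2: C_2 → C_1 maps a triangle to the signed sum of its edges. For instance
  ∂adf = df − af + ad,
  ∂acd = cd − ad + ac.
The resulting 15×10 matrix has rank 10, and its Smith normal form has invariant factors (1,1,1,1,1,1,1,1,1,2).

Now H_k = ker ∂_k / im ∂_{k+1}, so:

  H_2: rank ker ∂_2 − rank ∂_3 = (10 − 10) − 0 = 0, and there is no ∂_3, so H_2 = 0.

H_2 ≅ 0.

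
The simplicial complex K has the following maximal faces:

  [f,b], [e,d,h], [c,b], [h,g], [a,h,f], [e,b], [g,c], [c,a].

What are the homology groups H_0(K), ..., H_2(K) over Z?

K has 8 vertices, 12 edges, 2 triangles.
rank ∂_0 = 0, rank ∂_1 = 7 ⇒ b_0 = 8 − 0 − 7 = 1; all invariant factors of ∂_1 are 1 so no torsion. So H_0 ≅ Z.
rank ∂_1 = 7, rank ∂_2 = 2 ⇒ b_1 = 12 − 7 − 2 = 3; all invariant factors of ∂_2 are 1 so no torsion. So H_1 ≅ Z^3.
rank ∂_2 = 2, rank ∂_3 = 0 ⇒ b_2 = 2 − 2 − 0 = 0. So H_2 ≅ 0.

H_0 ≅ Z,  H_1 ≅ Z^3,  H_2 = 0.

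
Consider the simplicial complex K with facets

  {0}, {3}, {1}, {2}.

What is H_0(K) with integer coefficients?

We work with the vertex ordering 0 < 1 < 2 < 3. The simplices of K, each written with vertices in increasing order, are:

  0-simplices (4): [0], [1], [2], [3]

so the chain groups are C_0 ≅ Z^4.

Reading off H_k = ker ∂_k / im ∂_{k+1}:

  H_0: rank C_0 − rank ∂_1 = 4 − 0 = 4, and there is no ∂_1, so H_0 ≅ Z^4.

H_0 ≅ Z^4.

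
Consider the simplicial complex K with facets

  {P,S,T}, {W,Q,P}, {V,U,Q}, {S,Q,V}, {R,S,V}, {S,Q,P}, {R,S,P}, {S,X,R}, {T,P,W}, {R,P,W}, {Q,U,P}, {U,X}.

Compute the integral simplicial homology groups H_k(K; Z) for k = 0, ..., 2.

Fix the vertex order P < Q < R < S < T < U < V < W < X and write every simplex with vertices in increasing order. Then dim K = 2 and the simplices of K are:

  0-simplices (9): P, Q, R, S, T, U, V, W, X
  1-simplices (20): PQ, PR, PS, PT, PU, PW, QS, QU, QV, QW, RS, RV, RW, RX, ST, SV, SX, TW, UV, UX
  2-simplices (11): PQS, PQU, PQW, PRS, PRW, PST, PTW, QSV, QUV, RSV, RSX

giving chain groups C_0 ≅ Z^9, C_1 ≅ Z^20, C_2 ≅ Z^11.

Boundary ∂_1: C_1 → C_0 maps an edge to its endpoints' difference, ∂[p,q] = q − p. For instance
  ∂PW = W − P.
The resulting 9×20 matrix has rank 8, and its Smith normal form has invariant factors (1,1,1,1,1,1,1,1).

Boundary ∂_2: C_2 → C_1 maps a triangle to the signed sum of its edges. For instance
  ∂PST = ST − PT + PS,
  ∂PQS = QS − PS + PQ.
The 20×11 boundary matrix has rank 11 and Smith normal form diag(1,1,1,1,1,1,1,1,1,1,1).

Now H_k = ker ∂_k / im ∂_{k+1}, so:

  H_0: rank C_0 − rank ∂_1 = 9 − 8 = 1, and the invariant factors of ∂_1 are all 1, so H_0 = Z.
  H_1: rank ker ∂_1 − rank ∂_2 = (20 − 8) − 11 = 1, and the invariant factors of ∂_2 are all 1, so H_1 = Z.
  H_2: rank ker ∂_2 − rank ∂_3 = (11 − 11) − 0 = 0, and there is no ∂_3, so H_2 = 0.

H_0 ≅ Z,  H_1 ≅ Z,  H_2 = 0.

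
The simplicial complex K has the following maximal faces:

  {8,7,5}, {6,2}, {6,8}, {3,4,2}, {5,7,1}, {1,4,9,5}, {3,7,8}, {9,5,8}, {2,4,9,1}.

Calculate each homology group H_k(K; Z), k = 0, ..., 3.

Order the vertices as 1 < 2 < 3 < 4 < 5 < 6 < 7 < 8 < 9. Listing each simplex with vertices in this order, K has dimension 3 with simplices:

  0-simplices (9): [1], [2], [3], [4], [5], [6], [7], [8], [9]
  1-simplices (20): [1,2], [1,4], [1,5], [1,7], [1,9], [2,3], [2,4], [2,6], [2,9], [3,4], [3,7], [3,8], [4,5], [4,9], [5,7], [5,8], [5,9], [6,8], [7,8], [8,9]
  2-simplices (12): [1,2,4], [1,2,9], [1,4,5], [1,4,9], [1,5,7], [1,5,9], [2,3,4], [2,4,9], [3,7,8], [4,5,9], [5,7,8], [5,8,9]
  3-simplices (2): [1,2,4,9], [1,4,5,9]

giving chain groups C_0 ≅ Z^9, C_1 ≅ Z^20, C_2 ≅ Z^12, C_3 ≅ Z^2.

∂_1: C_1 → C_0 is given by ∂[p,q] = [q] − [p].
The resulting 9×20 matrix has rank 8, and its Smith normal form has invariant factors (1,1,1,1,1,1,1,1).

Boundary ∂_2: C_2 → C_1 acts by ∂[p,q,r] = [q,r] − [p,r] + [p,q]. For instance
  ∂[5,8,9] = [8,9] − [5,9] + [5,8],
  ∂[5,7,8] = [7,8] − [5,8] + [5,7].
The 20×12 boundary matrix has rank 10 and Smith normal form diag(1,1,1,1,1,1,1,1,1,1).

The boundary map ∂_3: C_3 → C_2 sends each 3-simplex σ to the alternating sum Σ_i (−1)^i (σ with its i-th vertex removed). For instance
  ∂[1,4,5,9] = [4,5,9] − [1,5,9] + [1,4,9] − [1,4,5],
  ∂[1,2,4,9] = [2,4,9] − [1,4,9] + [1,2,9] − [1,2,4].
This gives a 12×2 integer matrix of rank 2; reducing to Smith normal form yields diagonal entries (1,1).

Reading off H_k = ker ∂_k / im ∂_{k+1}:

  H_0: rank C_0 − rank ∂_1 = 9 − 8 = 1, and the invariant factors of ∂_1 are all 1, so H_0 ≅ Z.
  H_1: rank ker ∂_1 − rank ∂_2 = (20 − 8) − 10 = 2, and the invariant factors of ∂_2 are all 1, so H_1 ≅ Z^2.
  H_2: rank ker ∂_2 − rank ∂_3 = (12 − 10) − 2 = 0, and the invariant factors of ∂_3 are all 1, so H_2 ≅ 0.
  H_3: rank ker ∂_3 − rank ∂_4 = (2 − 2) − 0 = 0, and there is no ∂_4, so H_3 ≅ 0.

As a check, the Euler characteristic is 9 − 20 + 12 − 2 = -1, which agrees with 1 − 2 + 0 − 0 = -1.

H_0 ≅ Z,  H_1 ≅ Z^2,  H_2 = 0,  H_3 = 0.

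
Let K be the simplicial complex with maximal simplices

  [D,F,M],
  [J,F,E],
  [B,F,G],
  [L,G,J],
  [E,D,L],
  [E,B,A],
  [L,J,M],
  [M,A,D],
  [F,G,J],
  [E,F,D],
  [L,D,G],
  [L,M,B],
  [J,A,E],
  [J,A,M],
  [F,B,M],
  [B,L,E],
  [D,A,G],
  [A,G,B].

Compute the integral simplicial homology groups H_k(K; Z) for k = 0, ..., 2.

Fix the vertex order A < B < D < E < F < G < J < L < M and write every simplex with vertices in increasing order. Then dim K = 2 and the simplices of K are:

  0-simplices (9): A, B, D, E, F, G, J, L, M
  1-simplices (27): AB, AD, AE, AG, AJ, AM, BE, BF, BG, BL, BM, DE, DF, DG, DL, DM, EF, EJ, EL, FG, FJ, FM, GJ, GL, JL, JM, LM
  2-simplices (18): ABE, ABG, ADG, ADM, AEJ, AJM, BEL, BFG, BFM, BLM, DEF, DEL, DFM, DGL, EFJ, FGJ, GJL, JLM

Hence C_0 ≅ Z^9, C_1 ≅ Z^27, C_2 ≅ Z^18.

The boundary map ∂_1: C_1 → C_0 is given by ∂[p,q] = [q] − [p]. For instance
  ∂GJ = J − G.
This gives a 9×27 integer matrix of rank 8; reducing to Smith normal form yields diagonal entries (1,1,1,1,1,1,1,1).

The boundary map ∂_2: C_2 → C_1 acts by ∂[p,q,r] = [q,r] − [p,r] + [p,q]. For instance
  ∂BFG = FG − BG + BF,
  ∂DGL = GL − DL + DG.
As a 27×18 matrix over Z this has rank 17, with invariant factors (1,1,1,1,1,1,1,1,1,1,1,1,1,1,1,1,1).

Computing H_k = (kernel of ∂_k) / (image of ∂_{k+1}):

  H_0: rank C_0 − rank ∂_1 = 9 − 8 = 1, and the invariant factors of ∂_1 are all 1, so H_0 ≅ Z.
  H_1: rank ker ∂_1 − rank ∂_2 = (27 − 8) − 17 = 2, and the invariant factors of ∂_2 are all 1, so H_1 ≅ Z^2.
  H_2: rank ker ∂_2 − rank ∂_3 = (18 − 17) − 0 = 1, and there is no ∂_3, so H_2 ≅ Z.

H_0 ≅ Z,  H_1 ≅ Z^2,  H_2 ≅ Z.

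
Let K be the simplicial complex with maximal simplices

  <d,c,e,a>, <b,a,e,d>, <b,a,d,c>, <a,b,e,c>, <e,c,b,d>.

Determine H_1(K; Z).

Order the vertices as a < b < c < d < e. Listing each simplex with vertices in this order, K has dimension 3 with simplices:

  0-simplices (5): a, b, c, d, e
  1-simplices (10): ab, ac, ad, ae, bc, bd, be, cd, ce, de
  2-simplices (10): abc, abd, abe, acd, ace, ade, bcd, bce, bde, cde
  3-simplices (5): abcd, abce, abde, acde, bcde

so the chain groups are C_0 ≅ Z^5, C_1 ≅ Z^10, C_2 ≅ Z^10, C_3 ≅ Z^5.

The boundary map ∂_1: C_1 → C_0 maps an edge to its endpoints' difference, ∂[p,q] = q − p. For instance
  ∂ce = e − c.
The resulting 5×10 matrix has rank 4, and its Smith normal form has invariant factors (1,1,1,1).

The boundary map ∂_2: C_2 → C_1 maps a triangle to the signed sum of its edges. For instance
  ∂acd = cd − ad + ac,
  ∂cde = de − ce + cd.
The resulting 10×10 matrix has rank 6, and its Smith normal form has invariant factors (1,1,1,1,1,1).

∂_3: C_3 → C_2 sends each 3-simplex σ to the alternating sum Σ_i (−1)^i (σ with its i-th vertex removed). For instance
  ∂abce = bce − ace + abe − abc,
  ∂abcd = bcd − acd + abd − abc.
As a 10×5 matrix over Z this has rank 4, with invariant factors (1,1,1,1).

From H_k ≅ ker(∂_k) / im(∂_{k+1}) we obtain:

  H_1: rank ker ∂_1 − rank ∂_2 = (10 − 4) − 6 = 0, and the invariant factors of ∂_2 are all 1, so H_1 = 0.

H_1 ≅ 0.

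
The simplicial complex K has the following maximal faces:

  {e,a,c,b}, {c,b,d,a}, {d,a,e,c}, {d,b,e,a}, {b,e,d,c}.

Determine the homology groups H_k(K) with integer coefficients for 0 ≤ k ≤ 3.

H_0 = Z,  H_1 = 0,  H_2 = 0,  H_3 = Z.

Take the total order a < b < c < d < e on the vertex set. Then K (dimension 3) consists of the simplices:

  0-simplices (5): a, b, c, d, e
  1-simplices (10): ab, ac, ad, ae, bc, bd, be, cd, ce, de
  2-simplices (10): abc, abd, abe, acd, ace, ade, bcd, bce, bde, cde
  3-simplices (5): abcd, abce, abde, acde, bcde

so the chain groups are C_0 ≅ Z^5, C_1 ≅ Z^10, C_2 ≅ Z^10, C_3 ≅ Z^5.

∂_1: C_1 → C_0 is given by ∂[p,q] = [q] − [p].
The 5×10 boundary matrix has rank 4 and Smith normal form diag(1,1,1,1).

∂_2: C_2 → C_1 sends each 2-simplex [p,q,r] to [q,r] − [p,r] + [p,q]. For instance
  ∂abc = bc − ac + ab,
  ∂bcd = cd − bd + bc.
The resulting 10×10 matrix has rank 6, and its Smith normal form has invariant factors (1,1,1,1,1,1).

Boundary ∂_3: C_3 → C_2 sends each 3-simplex σ to the alternating sum Σ_i (−1)^i (σ with its i-th vertex removed). For instance
  ∂abce = bce − ace + abe − abc,
  ∂abcd = bcd − acd + abd − abc.
The 10×5 boundary matrix has rank 4 and Smith normal form diag(1,1,1,1).

From H_k ≅ ker(∂_k) / im(∂_{k+1}) we obtain:

  H_0: rank C_0 − rank ∂_1 = 5 − 4 = 1, and the invariant factors of ∂_1 are all 1, so H_0 = Z.
  H_1: rank ker ∂_1 − rank ∂_2 = (10 − 4) − 6 = 0, and the invariant factors of ∂_2 are all 1, so H_1 = 0.
  H_2: rank ker ∂_2 − rank ∂_3 = (10 − 6) − 4 = 0, and the invariant factors of ∂_3 are all 1, so H_2 = 0.
  H_3: rank ker ∂_3 − rank ∂_4 = (5 − 4) − 0 = 1, and there is no ∂_4, so H_3 = Z.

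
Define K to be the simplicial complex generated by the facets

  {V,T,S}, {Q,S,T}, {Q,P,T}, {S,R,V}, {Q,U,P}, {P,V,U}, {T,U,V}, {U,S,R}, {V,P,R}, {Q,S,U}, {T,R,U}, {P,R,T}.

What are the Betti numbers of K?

b_0 = 1, b_1 = 0, b_2 = 0.

K has 7 vertices, 18 edges, 12 triangles.
rank ∂_0 = 0, rank ∂_1 = 6 ⇒ b_0 = 7 − 0 − 6 = 1; all invariant factors of ∂_1 are 1 so no torsion. So H_0 ≅ Z.
rank ∂_1 = 6, rank ∂_2 = 12 ⇒ b_1 = 18 − 6 − 12 = 0; ∂_2 has invariant factor(s) [2] giving torsion. So H_1 ≅ Z/2.
rank ∂_2 = 12, rank ∂_3 = 0 ⇒ b_2 = 12 − 12 − 0 = 0. So H_2 ≅ 0.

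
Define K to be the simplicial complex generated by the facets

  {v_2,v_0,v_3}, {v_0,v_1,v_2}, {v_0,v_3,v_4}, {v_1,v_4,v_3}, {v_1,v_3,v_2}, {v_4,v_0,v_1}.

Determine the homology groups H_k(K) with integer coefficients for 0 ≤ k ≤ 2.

Take the total order v_0 < v_1 < v_2 < v_3 < v_4 on the vertex set. Then K (dimension 2) consists of the simplices:

  0-simplices (5): [v_0], [v_1], [v_2], [v_3], [v_4]
  1-simplices (9): [v_0,v_1], [v_0,v_2], [v_0,v_3], [v_0,v_4], [v_1,v_2], [v_1,v_3], [v_1,v_4], [v_2,v_3], [v_3,v_4]
  2-simplices (6): [v_0,v_1,v_2], [v_0,v_1,v_4], [v_0,v_2,v_3], [v_0,v_3,v_4], [v_1,v_2,v_3], [v_1,v_3,v_4]

Hence C_0 ≅ Z^5, C_1 ≅ Z^9, C_2 ≅ Z^6.

The boundary map ∂_1: C_1 → C_0 sends each edge [p,q] (with p < q) to q − p.
This gives a 5×9 integer matrix of rank 4; reducing to Smith normal form yields diagonal entries (1,1,1,1).

The boundary map ∂_2: C_2 → C_1 acts by ∂[p,q,r] = [q,r] − [p,r] + [p,q]. For instance
  ∂[v_0,v_1,v_2] = [v_1,v_2] − [v_0,v_2] + [v_0,v_1],
  ∂[v_1,v_2,v_3] = [v_2,v_3] − [v_1,v_3] + [v_1,v_2].
The resulting 9×6 matrix has rank 5, and its Smith normal form has invariant factors (1,1,1,1,1).

Computing H_k = (kernel of ∂_k) / (image of ∂_{k+1}):

  H_0: rank C_0 − rank ∂_1 = 5 − 4 = 1, and the invariant factors of ∂_1 are all 1, so H_0 ≅ Z.
  H_1: rank ker ∂_1 − rank ∂_2 = (9 − 4) − 5 = 0, and the invariant factors of ∂_2 are all 1, so H_1 ≅ 0.
  H_2: rank ker ∂_2 − rank ∂_3 = (6 − 5) − 0 = 1, and there is no ∂_3, so H_2 ≅ Z.

As a check, the Euler characteristic is 5 − 9 + 6 = 2, which agrees with 1 − 0 + 1 = 2.
(K is a triangulation of the 2-sphere S^2.)

H_0 ≅ Z,  H_1 = 0,  H_2 ≅ Z.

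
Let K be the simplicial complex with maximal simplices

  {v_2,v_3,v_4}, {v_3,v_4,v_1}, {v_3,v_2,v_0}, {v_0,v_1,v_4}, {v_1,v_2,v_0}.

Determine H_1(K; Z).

Order the vertices as v_0 < v_1 < v_2 < v_3 < v_4. Listing each simplex with vertices in this order, K has dimension 2 with simplices:

  0-simplices (5): [v_0], [v_1], [v_2], [v_3], [v_4]
  1-simplices (10): [v_0,v_1], [v_0,v_2], [v_0,v_3], [v_0,v_4], [v_1,v_2], [v_1,v_3], [v_1,v_4], [v_2,v_3], [v_2,v_4], [v_3,v_4]
  2-simplices (5): [v_0,v_1,v_2], [v_0,v_1,v_4], [v_0,v_2,v_3], [v_1,v_3,v_4], [v_2,v_3,v_4]

giving chain groups C_0 ≅ Z^5, C_1 ≅ Z^10, C_2 ≅ Z^5.

The boundary map ∂_1: C_1 → C_0 maps an edge to its endpoints' difference, ∂[p,q] = q − p. For instance
  ∂[v_2,v_4] = [v_4] − [v_2].
The resulting 5×10 matrix has rank 4, and its Smith normal form has invariant factors (1,1,1,1).

Boundary ∂_2: C_2 → C_1 acts by ∂[p,q,r] = [q,r] − [p,r] + [p,q]. For instance
  ∂[v_1,v_3,v_4] = [v_3,v_4] − [v_1,v_4] + [v_1,v_3],
  ∂[v_0,v_1,v_4] = [v_1,v_4] − [v_0,v_4] + [v_0,v_1].
As a 10×5 matrix over Z this has rank 5, with invariant factors (1,1,1,1,1).

Now H_k = ker ∂_k / im ∂_{k+1}, so:

  H_1: rank ker ∂_1 − rank ∂_2 = (10 − 4) − 5 = 1, and the invariant factors of ∂_2 are all 1, so H_1 = Z.

H_1 ≅ Z.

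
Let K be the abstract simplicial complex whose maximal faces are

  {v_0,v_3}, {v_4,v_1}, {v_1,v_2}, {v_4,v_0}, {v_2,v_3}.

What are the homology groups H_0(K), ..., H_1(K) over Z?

H_0 = Z,  H_1 = Z.

We work with the vertex ordering v_0 < v_1 < v_2 < v_3 < v_4. The simplices of K, each written with vertices in increasing order, are:

  0-simplices (5): [v_0], [v_1], [v_2], [v_3], [v_4]
  1-simplices (5): [v_0,v_3], [v_0,v_4], [v_1,v_2], [v_1,v_4], [v_2,v_3]

Hence C_0 ≅ Z^5, C_1 ≅ Z^5.

∂_1: C_1 → C_0 maps an edge to its endpoints' difference, ∂[p,q] = q − p. For instance
  ∂[v_1,v_2] = [v_2] − [v_1].
The 5×5 boundary matrix has rank 4 and Smith normal form diag(1,1,1,1).

Reading off H_k = ker ∂_k / im ∂_{k+1}:

  H_0: rank C_0 − rank ∂_1 = 5 − 4 = 1, and the invariant factors of ∂_1 are all 1, so H_0 ≅ Z.
  H_1: rank ker ∂_1 − rank ∂_2 = (5 − 4) − 0 = 1, and there is no ∂_2, so H_1 ≅ Z.

As a check, the Euler characteristic is 5 − 5 = 0, which agrees with 1 − 1 = 0.
(K is a triangulation of the circle S^1.)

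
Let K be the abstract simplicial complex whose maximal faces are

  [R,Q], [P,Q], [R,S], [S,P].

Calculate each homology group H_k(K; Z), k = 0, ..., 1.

Order the vertices as P < Q < R < S. Listing each simplex with vertices in this order, K has dimension 1 with simplices:

  0-simplices (4): P, Q, R, S
  1-simplices (4): PQ, PS, QR, RS

Hence C_0 ≅ Z^4, C_1 ≅ Z^4.

∂_1: C_1 → C_0 sends each edge [p,q] (with p < q) to q − p.
This gives a 4×4 integer matrix of rank 3; reducing to Smith normal form yields diagonal entries (1,1,1).

Computing H_k = (kernel of ∂_k) / (image of ∂_{k+1}):

  H_0: rank C_0 − rank ∂_1 = 4 − 3 = 1, and the invariant factors of ∂_1 are all 1, so H_0 = Z.
  H_1: rank ker ∂_1 − rank ∂_2 = (4 − 3) − 0 = 1, and there is no ∂_2, so H_1 = Z.

(K is a triangulation of the circle S^1.)

H_0 ≅ Z,  H_1 ≅ Z.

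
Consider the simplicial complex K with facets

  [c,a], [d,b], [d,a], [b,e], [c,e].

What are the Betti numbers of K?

b_0 = 1, b_1 = 1.

Order the vertices as a < b < c < d < e. Listing each simplex with vertices in this order, K has dimension 1 with simplices:

  0-simplices (5): a, b, c, d, e
  1-simplices (5): ac, ad, bd, be, ce

giving chain groups C_0 ≅ Z^5, C_1 ≅ Z^5.

The boundary map ∂_1: C_1 → C_0 maps an edge to its endpoints' difference, ∂[p,q] = q − p. For instance
  ∂ac = c − a.
The resulting 5×5 matrix has rank 4, and its Smith normal form has invariant factors (1,1,1,1).

Computing H_k = (kernel of ∂_k) / (image of ∂_{k+1}):

  H_0: rank C_0 − rank ∂_1 = 5 − 4 = 1, and the invariant factors of ∂_1 are all 1, so H_0 = Z.
  H_1: rank ker ∂_1 − rank ∂_2 = (5 − 4) − 0 = 1, and there is no ∂_2, so H_1 = Z.

As a check, the Euler characteristic is 5 − 5 = 0, which agrees with 1 − 1 = 0.
(K is a triangulation of the circle S^1.)

Hence the Betti numbers are b_0 = 1, b_1 = 1.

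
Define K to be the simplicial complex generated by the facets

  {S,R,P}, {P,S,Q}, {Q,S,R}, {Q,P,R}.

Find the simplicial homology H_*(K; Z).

H_0 ≅ Z,  H_1 = 0,  H_2 ≅ Z.

Fix the vertex order P < Q < R < S and write every simplex with vertices in increasing order. Then dim K = 2 and the simplices of K are:

  0-simplices (4): P, Q, R, S
  1-simplices (6): PQ, PR, PS, QR, QS, RS
  2-simplices (4): PQR, PQS, PRS, QRS

giving chain groups C_0 ≅ Z^4, C_1 ≅ Z^6, C_2 ≅ Z^4.

∂_1: C_1 → C_0 is given by ∂[p,q] = [q] − [p].
The 4×6 boundary matrix has rank 3 and Smith normal form diag(1,1,1).

The boundary map ∂_2: C_2 → C_1 maps a triangle to the signed sum of its edges. For instance
  ∂PQR = QR − PR + PQ,
  ∂PRS = RS − PS + PR.
This gives a 6×4 integer matrix of rank 3; reducing to Smith normal form yields diagonal entries (1,1,1).

Now H_k = ker ∂_k / im ∂_{k+1}, so:

  H_0: rank C_0 − rank ∂_1 = 4 − 3 = 1, and the invariant factors of ∂_1 are all 1, so H_0 = Z.
  H_1: rank ker ∂_1 − rank ∂_2 = (6 − 3) − 3 = 0, and the invariant factors of ∂_2 are all 1, so H_1 = 0.
  H_2: rank ker ∂_2 − rank ∂_3 = (4 − 3) − 0 = 1, and there is no ∂_3, so H_2 = Z.

As a check, the Euler characteristic is 4 − 6 + 4 = 2, which agrees with 1 − 0 + 1 = 2.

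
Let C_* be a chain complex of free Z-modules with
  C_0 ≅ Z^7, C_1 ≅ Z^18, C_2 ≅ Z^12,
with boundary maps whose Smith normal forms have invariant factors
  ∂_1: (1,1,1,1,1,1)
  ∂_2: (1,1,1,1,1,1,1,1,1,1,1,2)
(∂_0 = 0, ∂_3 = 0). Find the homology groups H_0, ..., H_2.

H_0 = Z,  H_1 = Z_2,  H_2 = 0.

H_0: b_0 = 7 − 0 − 6 = 1; torsion from ∂_1 factors > 1: none. So H_0 = Z.
H_1: b_1 = 18 − 6 − 12 = 0; torsion from ∂_2 factors > 1: [2]. So H_1 = Z_2.
H_2: b_2 = 12 − 12 − 0 = 0; torsion from ∂_3 factors > 1: none. So H_2 = 0.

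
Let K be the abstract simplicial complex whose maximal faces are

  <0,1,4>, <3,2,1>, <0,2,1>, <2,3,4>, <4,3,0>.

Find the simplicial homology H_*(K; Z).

H_0 ≅ Z,  H_1 ≅ Z,  H_2 = 0.

K has 5 vertices, 10 edges, 5 triangles.
rank ∂_0 = 0, rank ∂_1 = 4 ⇒ b_0 = 5 − 0 − 4 = 1; all invariant factors of ∂_1 are 1 so no torsion. So H_0 = Z.
rank ∂_1 = 4, rank ∂_2 = 5 ⇒ b_1 = 10 − 4 − 5 = 1; all invariant factors of ∂_2 are 1 so no torsion. So H_1 = Z.
rank ∂_2 = 5, rank ∂_3 = 0 ⇒ b_2 = 5 − 5 − 0 = 0. So H_2 = 0.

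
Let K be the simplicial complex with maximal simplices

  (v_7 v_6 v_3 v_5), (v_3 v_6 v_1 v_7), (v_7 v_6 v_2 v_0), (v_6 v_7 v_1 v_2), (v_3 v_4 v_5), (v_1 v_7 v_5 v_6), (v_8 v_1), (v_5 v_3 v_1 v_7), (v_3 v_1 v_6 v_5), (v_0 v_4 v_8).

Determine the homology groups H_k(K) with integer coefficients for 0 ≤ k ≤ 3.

H_0 ≅ Z,  H_1 ≅ Z^2,  H_2 = 0,  H_3 ≅ Z.

Take the total order v_0 < v_1 < v_2 < v_3 < v_4 < v_5 < v_6 < v_7 < v_8 on the vertex set. Then K (dimension 3) consists of the simplices:

  0-simplices (9): [v_0], [v_1], [v_2], [v_3], [v_4], [v_5], [v_6], [v_7], [v_8]
  1-simplices (22): (22 of them)
  2-simplices (18): (18 of them)
  3-simplices (7): [v_0,v_2,v_6,v_7], [v_1,v_2,v_6,v_7], [v_1,v_3,v_5,v_6], [v_1,v_3,v_5,v_7], [v_1,v_3,v_6,v_7], [v_1,v_5,v_6,v_7], [v_3,v_5,v_6,v_7]

giving chain groups C_0 ≅ Z^9, C_1 ≅ Z^22, C_2 ≅ Z^18, C_3 ≅ Z^7.

∂_1: C_1 → C_0 is given by ∂[p,q] = [q] − [p].
The 9×22 boundary matrix has rank 8 and Smith normal form diag(1,1,1,1,1,1,1,1).

∂_2: C_2 → C_1 acts by ∂[p,q,r] = [q,r] − [p,r] + [p,q]. For instance
  ∂[v_0,v_4,v_8] = [v_4,v_8] − [v_0,v_8] + [v_0,v_4],
  ∂[v_1,v_5,v_7] = [v_5,v_7] − [v_1,v_7] + [v_1,v_5].
This gives a 22×18 integer matrix of rank 12; reducing to Smith normal form yields diagonal entries (1,1,1,1,1,1,1,1,1,1,1,1).

∂_3: C_3 → C_2 sends each 3-simplex σ to the alternating sum Σ_i (−1)^i (σ with its i-th vertex removed). For instance
  ∂[v_1,v_2,v_6,v_7] = [v_2,v_6,v_7] − [v_1,v_6,v_7] + [v_1,v_2,v_7] − [v_1,v_2,v_6],
  ∂[v_1,v_3,v_5,v_7] = [v_3,v_5,v_7] − [v_1,v_5,v_7] + [v_1,v_3,v_7] − [v_1,v_3,v_5].
This gives a 18×7 integer matrix of rank 6; reducing to Smith normal form yields diagonal entries (1,1,1,1,1,1).

Reading off H_k = ker ∂_k / im ∂_{k+1}:

  H_0: rank C_0 − rank ∂_1 = 9 − 8 = 1, and the invariant factors of ∂_1 are all 1, so H_0 ≅ Z.
  H_1: rank ker ∂_1 − rank ∂_2 = (22 − 8) − 12 = 2, and the invariant factors of ∂_2 are all 1, so H_1 ≅ Z^2.
  H_2: rank ker ∂_2 − rank ∂_3 = (18 − 12) − 6 = 0, and the invariant factors of ∂_3 are all 1, so H_2 ≅ 0.
  H_3: rank ker ∂_3 − rank ∂_4 = (7 − 6) − 0 = 1, and there is no ∂_4, so H_3 ≅ Z.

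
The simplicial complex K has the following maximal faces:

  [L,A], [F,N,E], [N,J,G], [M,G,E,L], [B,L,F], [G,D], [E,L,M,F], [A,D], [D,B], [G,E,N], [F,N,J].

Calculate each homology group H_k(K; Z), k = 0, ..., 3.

Fix the vertex order A < B < D < E < F < G < J < L < M < N and write every simplex with vertices in increasing order. Then dim K = 3 and the simplices of K are:

  0-simplices (10): A, B, D, E, F, G, J, L, M, N
  1-simplices (21): AD, AL, BD, BF, BL, DG, EF, EG, EL, EM, EN, FJ, FL, FM, FN, GJ, GL, GM, GN, JN, LM
  2-simplices (12): BFL, EFL, EFM, EFN, EGL, EGM, EGN, ELM, FJN, FLM, GJN, GLM
  3-simplices (2): EFLM, EGLM

so the chain groups are C_0 ≅ Z^10, C_1 ≅ Z^21, C_2 ≅ Z^12, C_3 ≅ Z^2.

∂_1: C_1 → C_0 maps an edge to its endpoints' difference, ∂[p,q] = q − p. For instance
  ∂JN = N − J.
This gives a 10×21 integer matrix of rank 9; reducing to Smith normal form yields diagonal entries (1,1,1,1,1,1,1,1,1).

The boundary map ∂_2: C_2 → C_1 acts by ∂[p,q,r] = [q,r] − [p,r] + [p,q]. For instance
  ∂GLM = LM − GM + GL,
  ∂FJN = JN − FN + FJ.
This gives a 21×12 integer matrix of rank 10; reducing to Smith normal form yields diagonal entries (1,1,1,1,1,1,1,1,1,1).

∂_3: C_3 → C_2 sends each 3-simplex σ to the alternating sum Σ_i (−1)^i (σ with its i-th vertex removed). For instance
  ∂EGLM = GLM − ELM + EGM − EGL,
  ∂EFLM = FLM − ELM + EFM − EFL.
The 12×2 boundary matrix has rank 2 and Smith normal form diag(1,1).

Reading off H_k = ker ∂_k / im ∂_{k+1}:

  H_0: rank C_0 − rank ∂_1 = 10 − 9 = 1, and the invariant factors of ∂_1 are all 1, so H_0 = Z.
  H_1: rank ker ∂_1 − rank ∂_2 = (21 − 9) − 10 = 2, and the invariant factors of ∂_2 are all 1, so H_1 = Z^2.
  H_2: rank ker ∂_2 − rank ∂_3 = (12 − 10) − 2 = 0, and the invariant factors of ∂_3 are all 1, so H_2 = 0.
  H_3: rank ker ∂_3 − rank ∂_4 = (2 − 2) − 0 = 0, and there is no ∂_4, so H_3 = 0.

H_0 = Z,  H_1 = Z^2,  H_2 = 0,  H_3 = 0.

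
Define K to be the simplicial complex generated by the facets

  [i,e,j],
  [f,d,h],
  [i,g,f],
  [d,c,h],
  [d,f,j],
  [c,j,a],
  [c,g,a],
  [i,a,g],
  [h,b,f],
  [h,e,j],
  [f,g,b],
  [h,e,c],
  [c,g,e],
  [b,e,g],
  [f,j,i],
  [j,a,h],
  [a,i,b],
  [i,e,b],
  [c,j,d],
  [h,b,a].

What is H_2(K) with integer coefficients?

H_2 = 0.

We work with the vertex ordering a < b < c < d < e < f < g < h < i < j. The simplices of K, each written with vertices in increasing order, are:

  0-simplices (10): a, b, c, d, e, f, g, h, i, j
  1-simplices (30): ab, ac, ag, ah, ai, aj, be, bf, bg, bh, bi, cd, ce, cg, ch, cj, df, dh, dj, eg, eh, ei, ej, fg, fh, fi, fj, gi, hj, ij
  2-simplices (20): abh, abi, acg, acj, agi, ahj, beg, bei, bfg, bfh, cdh, cdj, ceg, ceh, dfh, dfj, ehj, eij, fgi, fij

giving chain groups C_0 ≅ Z^10, C_1 ≅ Z^30, C_2 ≅ Z^20.

∂_1: C_1 → C_0 maps an edge to its endpoints' difference, ∂[p,q] = q − p. For instance
  ∂ch = h − c.
The resulting 10×30 matrix has rank 9, and its Smith normal form has invariant factors (1,1,1,1,1,1,1,1,1).

Boundary ∂_2: C_2 → C_1 acts by ∂[p,q,r] = [q,r] − [p,r] + [p,q]. For instance
  ∂agi = gi − ai + ag,
  ∂eij = ij − ej + ei.
As a 30×20 matrix over Z this has rank 20, with invariant factors (1,1,1,1,1,1,1,1,1,1,1,1,1,1,1,1,1,1,1,2).

Now H_k = ker ∂_k / im ∂_{k+1}, so:

  H_2: rank ker ∂_2 − rank ∂_3 = (20 − 20) − 0 = 0, and there is no ∂_3, so H_2 ≅ 0.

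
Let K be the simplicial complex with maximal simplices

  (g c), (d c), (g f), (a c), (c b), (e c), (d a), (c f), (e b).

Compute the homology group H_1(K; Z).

H_1 = Z^3.

K has 7 vertices, 9 edges.
rank ∂_1 = 6, rank ∂_2 = 0 ⇒ b_1 = 9 − 6 − 0 = 3. So H_1 ≅ Z^3.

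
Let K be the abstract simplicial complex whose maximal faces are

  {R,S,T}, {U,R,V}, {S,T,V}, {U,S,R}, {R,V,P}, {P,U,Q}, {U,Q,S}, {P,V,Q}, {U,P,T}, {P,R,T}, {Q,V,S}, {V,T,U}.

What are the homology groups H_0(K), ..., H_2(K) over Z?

H_0 = Z,  H_1 = Z/2,  H_2 = 0.

Order the vertices as P < Q < R < S < T < U < V. Listing each simplex with vertices in this order, K has dimension 2 with simplices:

  0-simplices (7): P, Q, R, S, T, U, V
  1-simplices (18): PQ, PR, PT, PU, PV, QS, QU, QV, RS, RT, RU, RV, ST, SU, SV, TU, TV, UV
  2-simplices (12): PQU, PQV, PRT, PRV, PTU, QSU, QSV, RST, RSU, RUV, STV, TUV

giving chain groups C_0 ≅ Z^7, C_1 ≅ Z^18, C_2 ≅ Z^12.

The boundary map ∂_1: C_1 → C_0 maps an edge to its endpoints' difference, ∂[p,q] = q − p. For instance
  ∂QU = U − Q.
The 7×18 boundary matrix has rank 6 and Smith normal form diag(1,1,1,1,1,1).

Boundary ∂_2: C_2 → C_1 acts by ∂[p,q,r] = [q,r] − [p,r] + [p,q]. For instance
  ∂RST = ST − RT + RS,
  ∂RUV = UV − RV + RU.
The 18×12 boundary matrix has rank 12 and Smith normal form diag(1,1,1,1,1,1,1,1,1,1,1,2).

Now H_k = ker ∂_k / im ∂_{k+1}, so:

  H_0: rank C_0 − rank ∂_1 = 7 − 6 = 1, and the invariant factors of ∂_1 are all 1, so H_0 ≅ Z.
  H_1: rank ker ∂_1 − rank ∂_2 = (18 − 6) − 12 = 0, and ∂_2 has invariant factor 2 > 1, so H_1 ≅ Z/2.
  H_2: rank ker ∂_2 − rank ∂_3 = (12 − 12) − 0 = 0, and there is no ∂_3, so H_2 ≅ 0.

As a check, the Euler characteristic is 7 − 18 + 12 = 1, which agrees with 1 − 0 + 0 = 1.
(K is a triangulation of the real projective plane RP^2.)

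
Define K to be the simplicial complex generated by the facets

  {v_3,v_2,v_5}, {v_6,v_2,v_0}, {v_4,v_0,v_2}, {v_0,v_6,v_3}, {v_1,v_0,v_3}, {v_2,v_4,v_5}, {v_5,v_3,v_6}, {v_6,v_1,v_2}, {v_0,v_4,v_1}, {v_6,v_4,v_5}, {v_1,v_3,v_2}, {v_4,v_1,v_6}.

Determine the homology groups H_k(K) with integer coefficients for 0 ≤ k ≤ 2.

H_0 = Z,  H_1 = Z/2,  H_2 = 0.

Take the total order v_0 < v_1 < v_2 < v_3 < v_4 < v_5 < v_6 on the vertex set. Then K (dimension 2) consists of the simplices:

  0-simplices (7): [v_0], [v_1], [v_2], [v_3], [v_4], [v_5], [v_6]
  1-simplices (18): (18 of them)
  2-simplices (12): (12 of them)

Hence C_0 ≅ Z^7, C_1 ≅ Z^18, C_2 ≅ Z^12.

The boundary map ∂_1: C_1 → C_0 sends each edge [p,q] (with p < q) to q − p.
As a 7×18 matrix over Z this has rank 6, with invariant factors (1,1,1,1,1,1).

Boundary ∂_2: C_2 → C_1 maps a triangle to the signed sum of its edges. For instance
  ∂[v_0,v_1,v_3] = [v_1,v_3] − [v_0,v_3] + [v_0,v_1],
  ∂[v_4,v_5,v_6] = [v_5,v_6] − [v_4,v_6] + [v_4,v_5].
The 18×12 boundary matrix has rank 12 and Smith normal form diag(1,1,1,1,1,1,1,1,1,1,1,2).

Reading off H_k = ker ∂_k / im ∂_{k+1}:

  H_0: rank C_0 − rank ∂_1 = 7 − 6 = 1, and the invariant factors of ∂_1 are all 1, so H_0 ≅ Z.
  H_1: rank ker ∂_1 − rank ∂_2 = (18 − 6) − 12 = 0, and ∂_2 has invariant factor 2 > 1, so H_1 ≅ Z/2.
  H_2: rank ker ∂_2 − rank ∂_3 = (12 − 12) − 0 = 0, and there is no ∂_3, so H_2 ≅ 0.

As a check, the Euler characteristic is 7 − 18 + 12 = 1, which agrees with 1 − 0 + 0 = 1.
(K is a triangulation of the real projective plane RP^2.)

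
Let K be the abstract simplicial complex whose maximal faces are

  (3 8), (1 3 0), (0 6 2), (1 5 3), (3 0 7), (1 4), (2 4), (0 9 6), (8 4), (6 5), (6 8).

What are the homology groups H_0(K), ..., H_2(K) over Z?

We work with the vertex ordering 0 < 1 < 2 < 3 < 4 < 5 < 6 < 7 < 8 < 9. The simplices of K, each written with vertices in increasing order, are:

  0-simplices (10): [0], [1], [2], [3], [4], [5], [6], [7], [8], [9]
  1-simplices (18): [0,1], [0,2], [0,3], [0,6], [0,7], [0,9], [1,3], [1,4], [1,5], [2,4], [2,6], [3,5], [3,7], [3,8], [4,8], [5,6], [6,8], [6,9]
  2-simplices (5): [0,1,3], [0,2,6], [0,3,7], [0,6,9], [1,3,5]

Hence C_0 ≅ Z^10, C_1 ≅ Z^18, C_2 ≅ Z^5.

Boundary ∂_1: C_1 → C_0 maps an edge to its endpoints' difference, ∂[p,q] = q − p.
The 10×18 boundary matrix has rank 9 and Smith normal form diag(1,1,1,1,1,1,1,1,1).

∂_2: C_2 → C_1 maps a triangle to the signed sum of its edges. For instance
  ∂[1,3,5] = [3,5] − [1,5] + [1,3],
  ∂[0,6,9] = [6,9] − [0,9] + [0,6].
As a 18×5 matrix over Z this has rank 5, with invariant factors (1,1,1,1,1).

Computing H_k = (kernel of ∂_k) / (image of ∂_{k+1}):

  H_0: rank C_0 − rank ∂_1 = 10 − 9 = 1, and the invariant factors of ∂_1 are all 1, so H_0 ≅ Z.
  H_1: rank ker ∂_1 − rank ∂_2 = (18 − 9) − 5 = 4, and the invariant factors of ∂_2 are all 1, so H_1 ≅ Z^4.
  H_2: rank ker ∂_2 − rank ∂_3 = (5 − 5) − 0 = 0, and there is no ∂_3, so H_2 ≅ 0.

As a check, the Euler characteristic is 10 − 18 + 5 = -3, which agrees with 1 − 4 + 0 = -3.

H_0 = Z,  H_1 = Z^4,  H_2 = 0.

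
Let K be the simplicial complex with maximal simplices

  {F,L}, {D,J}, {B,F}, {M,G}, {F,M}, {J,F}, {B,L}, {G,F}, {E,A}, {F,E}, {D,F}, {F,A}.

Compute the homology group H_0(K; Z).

H_0 = Z.

Order the vertices as A < B < D < E < F < G < J < L < M. Listing each simplex with vertices in this order, K has dimension 1 with simplices:

  0-simplices (9): A, B, D, E, F, G, J, L, M
  1-simplices (12): AE, AF, BF, BL, DF, DJ, EF, FG, FJ, FL, FM, GM

Hence C_0 ≅ Z^9, C_1 ≅ Z^12.

∂_1: C_1 → C_0 is given by ∂[p,q] = [q] − [p]. For instance
  ∂BL = L − B.
The 9×12 boundary matrix has rank 8 and Smith normal form diag(1,1,1,1,1,1,1,1).

Now H_k = ker ∂_k / im ∂_{k+1}, so:

  H_0: rank C_0 − rank ∂_1 = 9 − 8 = 1, and the invariant factors of ∂_1 are all 1, so H_0 = Z.

(K is a triangulation of a wedge of 4 circles.)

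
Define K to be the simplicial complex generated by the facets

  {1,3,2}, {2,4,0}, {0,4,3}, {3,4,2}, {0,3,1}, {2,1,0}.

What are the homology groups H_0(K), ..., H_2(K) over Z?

H_0 ≅ Z,  H_1 = 0,  H_2 ≅ Z.

Fix the vertex order 0 < 1 < 2 < 3 < 4 and write every simplex with vertices in increasing order. Then dim K = 2 and the simplices of K are:

  0-simplices (5): [0], [1], [2], [3], [4]
  1-simplices (9): [0,1], [0,2], [0,3], [0,4], [1,2], [1,3], [2,3], [2,4], [3,4]
  2-simplices (6): [0,1,2], [0,1,3], [0,2,4], [0,3,4], [1,2,3], [2,3,4]

Hence C_0 ≅ Z^5, C_1 ≅ Z^9, C_2 ≅ Z^6.

The boundary map ∂_1: C_1 → C_0 maps an edge to its endpoints' difference, ∂[p,q] = q − p.
As a 5×9 matrix over Z this has rank 4, with invariant factors (1,1,1,1).

Boundary ∂_2: C_2 → C_1 sends each 2-simplex [p,q,r] to [q,r] − [p,r] + [p,q]. For instance
  ∂[0,1,2] = [1,2] − [0,2] + [0,1],
  ∂[1,2,3] = [2,3] − [1,3] + [1,2].
The resulting 9×6 matrix has rank 5, and its Smith normal form has invariant factors (1,1,1,1,1).

Reading off H_k = ker ∂_k / im ∂_{k+1}:

  H_0: rank C_0 − rank ∂_1 = 5 − 4 = 1, and the invariant factors of ∂_1 are all 1, so H_0 ≅ Z.
  H_1: rank ker ∂_1 − rank ∂_2 = (9 − 4) − 5 = 0, and the invariant factors of ∂_2 are all 1, so H_1 ≅ 0.
  H_2: rank ker ∂_2 − rank ∂_3 = (6 − 5) − 0 = 1, and there is no ∂_3, so H_2 ≅ Z.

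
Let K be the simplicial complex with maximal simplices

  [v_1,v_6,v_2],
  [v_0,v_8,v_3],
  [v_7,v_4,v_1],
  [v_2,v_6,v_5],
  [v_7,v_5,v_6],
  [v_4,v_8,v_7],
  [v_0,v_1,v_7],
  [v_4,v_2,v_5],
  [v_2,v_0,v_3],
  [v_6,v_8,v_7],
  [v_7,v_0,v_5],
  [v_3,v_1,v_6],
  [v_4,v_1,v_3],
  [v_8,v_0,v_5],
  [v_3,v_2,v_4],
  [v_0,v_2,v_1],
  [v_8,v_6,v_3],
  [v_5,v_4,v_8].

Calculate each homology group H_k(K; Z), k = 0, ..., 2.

H_0 ≅ Z,  H_1 ≅ Z ⊕ Z/2,  H_2 = 0.

Fix the vertex order v_0 < v_1 < v_2 < v_3 < v_4 < v_5 < v_6 < v_7 < v_8 and write every simplex with vertices in increasing order. Then dim K = 2 and the simplices of K are:

  0-simplices (9): [v_0], [v_1], [v_2], [v_3], [v_4], [v_5], [v_6], [v_7], [v_8]
  1-simplices (27): (27 of them)
  2-simplices (18): (18 of them)

so the chain groups are C_0 ≅ Z^9, C_1 ≅ Z^27, C_2 ≅ Z^18.

The boundary map ∂_1: C_1 → C_0 sends each edge [p,q] (with p < q) to q − p. For instance
  ∂[v_1,v_2] = [v_2] − [v_1].
The 9×27 boundary matrix has rank 8 and Smith normal form diag(1,1,1,1,1,1,1,1).

Boundary ∂_2: C_2 → C_1 maps a triangle to the signed sum of its edges. For instance
  ∂[v_1,v_3,v_4] = [v_3,v_4] − [v_1,v_4] + [v_1,v_3],
  ∂[v_5,v_6,v_7] = [v_6,v_7] − [v_5,v_7] + [v_5,v_6].
The 27×18 boundary matrix has rank 18 and Smith normal form diag(1,1,1,1,1,1,1,1,1,1,1,1,1,1,1,1,1,2).

Now H_k = ker ∂_k / im ∂_{k+1}, so:

  H_0: rank C_0 − rank ∂_1 = 9 − 8 = 1, and the invariant factors of ∂_1 are all 1, so H_0 = Z.
  H_1: rank ker ∂_1 − rank ∂_2 = (27 − 8) − 18 = 1, and ∂_2 has invariant factor 2 > 1, so H_1 = Z ⊕ Z/2.
  H_2: rank ker ∂_2 − rank ∂_3 = (18 − 18) − 0 = 0, and there is no ∂_3, so H_2 = 0.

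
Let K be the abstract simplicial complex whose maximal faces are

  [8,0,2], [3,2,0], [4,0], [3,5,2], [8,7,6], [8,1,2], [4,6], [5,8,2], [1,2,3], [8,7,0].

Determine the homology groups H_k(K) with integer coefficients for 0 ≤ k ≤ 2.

We work with the vertex ordering 0 < 1 < 2 < 3 < 4 < 5 < 6 < 7 < 8. The simplices of K, each written with vertices in increasing order, are:

  0-simplices (9): [0], [1], [2], [3], [4], [5], [6], [7], [8]
  1-simplices (17): [0,2], [0,3], [0,4], [0,7], [0,8], [1,2], [1,3], [1,8], [2,3], [2,5], [2,8], [3,5], [4,6], [5,8], [6,7], [6,8], [7,8]
  2-simplices (8): [0,2,3], [0,2,8], [0,7,8], [1,2,3], [1,2,8], [2,3,5], [2,5,8], [6,7,8]

Hence C_0 ≅ Z^9, C_1 ≅ Z^17, C_2 ≅ Z^8.

Boundary ∂_1: C_1 → C_0 maps an edge to its endpoints' difference, ∂[p,q] = q − p. For instance
  ∂[2,3] = [3] − [2].
As a 9×17 matrix over Z this has rank 8, with invariant factors (1,1,1,1,1,1,1,1).

Boundary ∂_2: C_2 → C_1 sends each 2-simplex [p,q,r] to [q,r] − [p,r] + [p,q]. For instance
  ∂[0,2,3] = [2,3] − [0,3] + [0,2],
  ∂[6,7,8] = [7,8] − [6,8] + [6,7].
This gives a 17×8 integer matrix of rank 8; reducing to Smith normal form yields diagonal entries (1,1,1,1,1,1,1,1).

Now H_k = ker ∂_k / im ∂_{k+1}, so:

  H_0: rank C_0 − rank ∂_1 = 9 − 8 = 1, and the invariant factors of ∂_1 are all 1, so H_0 ≅ Z.
  H_1: rank ker ∂_1 − rank ∂_2 = (17 − 8) − 8 = 1, and the invariant factors of ∂_2 are all 1, so H_1 ≅ Z.
  H_2: rank ker ∂_2 − rank ∂_3 = (8 − 8) − 0 = 0, and there is no ∂_3, so H_2 ≅ 0.

As a check, the Euler characteristic is 9 − 17 + 8 = 0, which agrees with 1 − 1 + 0 = 0.

H_0 = Z,  H_1 = Z,  H_2 = 0.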